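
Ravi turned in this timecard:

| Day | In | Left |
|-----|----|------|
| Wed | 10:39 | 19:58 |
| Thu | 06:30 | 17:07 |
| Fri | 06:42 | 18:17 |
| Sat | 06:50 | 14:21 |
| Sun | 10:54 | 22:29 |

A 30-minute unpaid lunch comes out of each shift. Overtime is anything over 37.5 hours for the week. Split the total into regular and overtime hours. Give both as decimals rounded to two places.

Wed: 10:39–19:58 = 9 h 19 min; less 30 min break → 8 h 49 min
Thu: 06:30–17:07 = 10 h 37 min; less 30 min break → 10 h 7 min
Fri: 06:42–18:17 = 11 h 35 min; less 30 min break → 11 h 5 min
Sat: 06:50–14:21 = 7 h 31 min; less 30 min break → 7 h 1 min
Sun: 10:54–22:29 = 11 h 35 min; less 30 min break → 11 h 5 min
Total worked: 48 h 7 min = 48.12 h.
Threshold 37.5 h → overtime 10 h 37 min, regular 37 h 30 min.

Regular 37.50 hours, overtime 10.62 hours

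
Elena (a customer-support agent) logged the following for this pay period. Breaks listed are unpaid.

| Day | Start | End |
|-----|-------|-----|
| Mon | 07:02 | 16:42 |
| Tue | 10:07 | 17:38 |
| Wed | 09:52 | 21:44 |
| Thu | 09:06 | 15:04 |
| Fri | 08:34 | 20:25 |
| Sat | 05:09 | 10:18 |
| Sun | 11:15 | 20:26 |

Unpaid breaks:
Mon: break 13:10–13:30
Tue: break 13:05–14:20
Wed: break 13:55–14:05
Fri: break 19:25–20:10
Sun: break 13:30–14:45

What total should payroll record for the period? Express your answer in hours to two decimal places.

57.45 hours

Mon: 07:02–16:42 = 9 h 40 min; less 20 min break → 9 h 20 min
Tue: 10:07–17:38 = 7 h 31 min; less 75 min break → 6 h 16 min
Wed: 09:52–21:44 = 11 h 52 min; less 10 min break → 11 h 42 min
Thu: 09:06–15:04 = 5 h 58 min
Fri: 08:34–20:25 = 11 h 51 min; less 45 min break → 11 h 6 min
Sat: 05:09–10:18 = 5 h 9 min
Sun: 11:15–20:26 = 9 h 11 min; less 75 min break → 7 h 56 min
Total: 9 h 20 min + 6 h 16 min + 11 h 42 min + 5 h 58 min + 11 h 6 min + 5 h 9 min + 7 h 56 min = 57 h 27 min.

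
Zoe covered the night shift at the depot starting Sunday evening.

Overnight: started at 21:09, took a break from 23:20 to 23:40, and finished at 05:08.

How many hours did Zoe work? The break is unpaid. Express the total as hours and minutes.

Overnight: 21:09 → midnight = 2 h 51 min; midnight → 05:08 = 5 h 8 min; span 7 h 59 min; less 20 min break → 7 h 39 min

7 h 39 min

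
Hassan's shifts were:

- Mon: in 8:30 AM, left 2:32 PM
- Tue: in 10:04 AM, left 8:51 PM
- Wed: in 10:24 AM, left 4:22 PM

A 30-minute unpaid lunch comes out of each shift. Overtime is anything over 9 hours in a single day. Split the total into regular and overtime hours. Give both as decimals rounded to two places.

Mon: 8:30 AM–2:32 PM = 6 h 2 min; less 30 min break → 5 h 32 min
Tue: 10:04 AM–8:51 PM = 10 h 47 min; less 30 min break → 10 h 17 min
Wed: 10:24 AM–4:22 PM = 5 h 58 min; less 30 min break → 5 h 28 min
Mon reg 5 h 32 min / OT 0 h 0 min; Tue reg 9 h 0 min / OT 1 h 17 min; Wed reg 5 h 28 min / OT 0 h 0 min.
Totals: regular 20 h 0 min, overtime 1 h 17 min.

Regular 20.00 hours, overtime 1.28 hours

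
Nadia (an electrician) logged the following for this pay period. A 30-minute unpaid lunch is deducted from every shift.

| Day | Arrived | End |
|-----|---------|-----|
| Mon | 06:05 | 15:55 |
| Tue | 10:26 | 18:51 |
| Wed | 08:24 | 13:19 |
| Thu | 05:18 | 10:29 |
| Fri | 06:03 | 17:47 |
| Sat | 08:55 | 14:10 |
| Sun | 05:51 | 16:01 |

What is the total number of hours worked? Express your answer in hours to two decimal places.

52.00 hours

Mon: 06:05–15:55 = 9 h 50 min; less 30 min break → 9 h 20 min
Tue: 10:26–18:51 = 8 h 25 min; less 30 min break → 7 h 55 min
Wed: 08:24–13:19 = 4 h 55 min; less 30 min break → 4 h 25 min
Thu: 05:18–10:29 = 5 h 11 min; less 30 min break → 4 h 41 min
Fri: 06:03–17:47 = 11 h 44 min; less 30 min break → 11 h 14 min
Sat: 08:55–14:10 = 5 h 15 min; less 30 min break → 4 h 45 min
Sun: 05:51–16:01 = 10 h 10 min; less 30 min break → 9 h 40 min
Total: 9 h 20 min + 7 h 55 min + 4 h 25 min + 4 h 41 min + 11 h 14 min + 4 h 45 min + 9 h 40 min = 52 h 0 min.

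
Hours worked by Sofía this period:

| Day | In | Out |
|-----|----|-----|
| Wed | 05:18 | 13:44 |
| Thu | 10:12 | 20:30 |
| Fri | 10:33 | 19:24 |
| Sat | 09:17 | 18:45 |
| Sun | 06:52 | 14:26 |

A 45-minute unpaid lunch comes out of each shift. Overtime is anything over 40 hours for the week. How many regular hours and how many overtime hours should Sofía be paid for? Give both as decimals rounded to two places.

Wed: 05:18–13:44 = 8 h 26 min; less 45 min break → 7 h 41 min
Thu: 10:12–20:30 = 10 h 18 min; less 45 min break → 9 h 33 min
Fri: 10:33–19:24 = 8 h 51 min; less 45 min break → 8 h 6 min
Sat: 09:17–18:45 = 9 h 28 min; less 45 min break → 8 h 43 min
Sun: 06:52–14:26 = 7 h 34 min; less 45 min break → 6 h 49 min
Total worked: 40 h 52 min = 40.87 h.
Threshold 40 h → overtime 0 h 52 min, regular 40 h 0 min.

Regular 40.00 hours, overtime 0.87 hours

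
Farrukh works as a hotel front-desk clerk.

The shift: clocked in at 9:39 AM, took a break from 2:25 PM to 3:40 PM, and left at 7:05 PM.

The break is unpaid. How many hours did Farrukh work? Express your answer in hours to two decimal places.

8.18 hours

The shift: 9:39 AM–7:05 PM = 9 h 26 min; less 75 min break → 8 h 11 min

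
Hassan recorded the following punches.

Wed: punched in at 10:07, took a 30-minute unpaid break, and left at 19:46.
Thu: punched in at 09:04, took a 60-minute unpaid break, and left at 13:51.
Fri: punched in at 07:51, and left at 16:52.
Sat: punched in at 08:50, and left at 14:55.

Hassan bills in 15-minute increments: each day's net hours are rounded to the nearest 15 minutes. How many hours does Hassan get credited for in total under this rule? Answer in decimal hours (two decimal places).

Wed: 10:07–19:46 = 9 h 39 min − 30 min = 9 h 9 min → rounds to 9 h 15 min
Thu: 09:04–13:51 = 4 h 47 min − 60 min = 3 h 47 min → rounds to 3 h 45 min
Fri: 07:51–16:52 = 9 h 1 min → rounds to 9 h 0 min
Sat: 08:50–14:55 = 6 h 5 min → rounds to 6 h 0 min
Total credited: 28 h 0 min.

28.00 hours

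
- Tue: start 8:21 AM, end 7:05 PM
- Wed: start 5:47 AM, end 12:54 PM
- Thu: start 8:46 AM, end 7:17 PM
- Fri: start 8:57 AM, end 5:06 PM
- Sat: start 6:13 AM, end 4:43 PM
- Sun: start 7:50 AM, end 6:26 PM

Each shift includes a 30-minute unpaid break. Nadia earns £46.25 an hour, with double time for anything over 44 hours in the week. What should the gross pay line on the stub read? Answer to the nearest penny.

Tue: 8:21 AM–7:05 PM = 10 h 44 min; less 30 min break → 10 h 14 min
Wed: 5:47 AM–12:54 PM = 7 h 7 min; less 30 min break → 6 h 37 min
Thu: 8:46 AM–7:17 PM = 10 h 31 min; less 30 min break → 10 h 1 min
Fri: 8:57 AM–5:06 PM = 8 h 9 min; less 30 min break → 7 h 39 min
Sat: 6:13 AM–4:43 PM = 10 h 30 min; less 30 min break → 10 h 0 min
Sun: 7:50 AM–6:26 PM = 10 h 36 min; less 30 min break → 10 h 6 min
Total worked: 54 h 37 min = 3277 min.
Regular 44 h 0 min = 2640 min at £46.25/h; overtime 10 h 37 min = 637 min at £92.50/h.
Pay = (2640 × £46.25 + 637 × £92.50) ÷ 60 = £3017.04.

£3017.04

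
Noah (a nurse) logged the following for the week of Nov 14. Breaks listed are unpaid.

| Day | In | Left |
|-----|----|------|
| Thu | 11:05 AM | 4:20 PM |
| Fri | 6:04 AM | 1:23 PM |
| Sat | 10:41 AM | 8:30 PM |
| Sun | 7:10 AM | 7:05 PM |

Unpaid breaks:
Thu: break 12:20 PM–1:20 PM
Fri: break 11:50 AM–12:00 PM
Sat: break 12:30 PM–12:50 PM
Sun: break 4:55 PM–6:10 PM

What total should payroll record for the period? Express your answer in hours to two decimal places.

31.55 hours

Thu: 11:05 AM–4:20 PM = 5 h 15 min; less 60 min break → 4 h 15 min
Fri: 6:04 AM–1:23 PM = 7 h 19 min; less 10 min break → 7 h 9 min
Sat: 10:41 AM–8:30 PM = 9 h 49 min; less 20 min break → 9 h 29 min
Sun: 7:10 AM–7:05 PM = 11 h 55 min; less 75 min break → 10 h 40 min
Total: 4 h 15 min + 7 h 9 min + 9 h 29 min + 10 h 40 min = 31 h 33 min.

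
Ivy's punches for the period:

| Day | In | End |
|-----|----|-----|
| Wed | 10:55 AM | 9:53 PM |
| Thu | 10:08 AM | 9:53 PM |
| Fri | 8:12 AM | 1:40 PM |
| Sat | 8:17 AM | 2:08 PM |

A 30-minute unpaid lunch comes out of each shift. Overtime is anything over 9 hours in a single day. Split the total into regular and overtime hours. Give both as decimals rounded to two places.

Regular 28.32 hours, overtime 3.72 hours

Wed: 10:55 AM–9:53 PM = 10 h 58 min; less 30 min break → 10 h 28 min
Thu: 10:08 AM–9:53 PM = 11 h 45 min; less 30 min break → 11 h 15 min
Fri: 8:12 AM–1:40 PM = 5 h 28 min; less 30 min break → 4 h 58 min
Sat: 8:17 AM–2:08 PM = 5 h 51 min; less 30 min break → 5 h 21 min
Wed reg 9 h 0 min / OT 1 h 28 min; Thu reg 9 h 0 min / OT 2 h 15 min; Fri reg 4 h 58 min / OT 0 h 0 min; Sat reg 5 h 21 min / OT 0 h 0 min.
Totals: regular 28 h 19 min, overtime 3 h 43 min.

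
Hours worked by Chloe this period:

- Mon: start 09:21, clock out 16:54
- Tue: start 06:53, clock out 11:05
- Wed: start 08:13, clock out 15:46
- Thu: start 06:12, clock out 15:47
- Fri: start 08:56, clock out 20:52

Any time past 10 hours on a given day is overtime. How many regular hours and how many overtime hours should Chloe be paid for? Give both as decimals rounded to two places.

Mon: 09:21–16:54 = 7 h 33 min
Tue: 06:53–11:05 = 4 h 12 min
Wed: 08:13–15:46 = 7 h 33 min
Thu: 06:12–15:47 = 9 h 35 min
Fri: 08:56–20:52 = 11 h 56 min
Mon reg 7 h 33 min / OT 0 h 0 min; Tue reg 4 h 12 min / OT 0 h 0 min; Wed reg 7 h 33 min / OT 0 h 0 min; Thu reg 9 h 35 min / OT 0 h 0 min; Fri reg 10 h 0 min / OT 1 h 56 min.
Totals: regular 38 h 53 min, overtime 1 h 56 min.

Regular 38.88 hours, overtime 1.93 hours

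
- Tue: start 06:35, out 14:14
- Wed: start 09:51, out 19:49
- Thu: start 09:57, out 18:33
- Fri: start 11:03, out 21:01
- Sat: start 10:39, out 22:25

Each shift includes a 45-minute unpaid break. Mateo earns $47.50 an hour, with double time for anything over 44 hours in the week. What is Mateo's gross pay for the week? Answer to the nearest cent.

$2109.00

Tue: 06:35–14:14 = 7 h 39 min; less 45 min break → 6 h 54 min
Wed: 09:51–19:49 = 9 h 58 min; less 45 min break → 9 h 13 min
Thu: 09:57–18:33 = 8 h 36 min; less 45 min break → 7 h 51 min
Fri: 11:03–21:01 = 9 h 58 min; less 45 min break → 9 h 13 min
Sat: 10:39–22:25 = 11 h 46 min; less 45 min break → 11 h 1 min
Total worked: 44 h 12 min = 2652 min.
Regular 44 h 0 min = 2640 min at $47.50/h; overtime 0 h 12 min = 12 min at $95.00/h.
Pay = (2640 × $47.50 + 12 × $95.00) ÷ 60 = $2109.00.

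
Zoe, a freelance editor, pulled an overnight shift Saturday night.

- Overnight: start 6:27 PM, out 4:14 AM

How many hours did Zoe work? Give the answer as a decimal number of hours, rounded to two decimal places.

9.78 hours

Overnight: 6:27 PM → midnight = 5 h 33 min; midnight → 4:14 AM = 4 h 14 min; span 9 h 47 min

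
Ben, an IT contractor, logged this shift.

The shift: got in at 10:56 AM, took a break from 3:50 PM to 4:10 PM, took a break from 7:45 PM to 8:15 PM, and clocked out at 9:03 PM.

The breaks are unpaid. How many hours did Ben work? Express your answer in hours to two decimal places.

The shift: 10:56 AM–9:03 PM = 10 h 7 min; less 50 min break → 9 h 17 min

9.28 hours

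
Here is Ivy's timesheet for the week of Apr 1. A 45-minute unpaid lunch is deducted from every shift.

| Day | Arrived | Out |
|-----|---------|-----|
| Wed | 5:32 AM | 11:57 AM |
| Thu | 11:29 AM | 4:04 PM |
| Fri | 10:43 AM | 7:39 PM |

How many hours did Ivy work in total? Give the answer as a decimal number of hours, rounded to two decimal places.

Wed: 5:32 AM–11:57 AM = 6 h 25 min; less 45 min break → 5 h 40 min
Thu: 11:29 AM–4:04 PM = 4 h 35 min; less 45 min break → 3 h 50 min
Fri: 10:43 AM–7:39 PM = 8 h 56 min; less 45 min break → 8 h 11 min
Total: 5 h 40 min + 3 h 50 min + 8 h 11 min = 17 h 41 min.

17.68 hours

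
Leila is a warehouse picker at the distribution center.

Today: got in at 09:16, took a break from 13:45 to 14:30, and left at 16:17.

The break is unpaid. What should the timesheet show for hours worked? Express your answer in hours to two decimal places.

6.27 hours

Today: 09:16–16:17 = 7 h 1 min; less 45 min break → 6 h 16 min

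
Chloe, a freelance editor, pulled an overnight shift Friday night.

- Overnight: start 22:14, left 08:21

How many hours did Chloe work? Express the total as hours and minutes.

Overnight: 22:14 → midnight = 1 h 46 min; midnight → 08:21 = 8 h 21 min; span 10 h 7 min

10 h 7 min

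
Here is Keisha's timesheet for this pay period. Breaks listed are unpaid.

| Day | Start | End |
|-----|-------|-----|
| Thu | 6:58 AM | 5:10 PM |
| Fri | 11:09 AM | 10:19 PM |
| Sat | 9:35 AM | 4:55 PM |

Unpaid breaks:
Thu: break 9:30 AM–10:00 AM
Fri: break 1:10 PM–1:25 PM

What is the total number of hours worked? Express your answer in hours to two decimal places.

Thu: 6:58 AM–5:10 PM = 10 h 12 min; less 30 min break → 9 h 42 min
Fri: 11:09 AM–10:19 PM = 11 h 10 min; less 15 min break → 10 h 55 min
Sat: 9:35 AM–4:55 PM = 7 h 20 min
Total: 9 h 42 min + 10 h 55 min + 7 h 20 min = 27 h 57 min.

27.95 hours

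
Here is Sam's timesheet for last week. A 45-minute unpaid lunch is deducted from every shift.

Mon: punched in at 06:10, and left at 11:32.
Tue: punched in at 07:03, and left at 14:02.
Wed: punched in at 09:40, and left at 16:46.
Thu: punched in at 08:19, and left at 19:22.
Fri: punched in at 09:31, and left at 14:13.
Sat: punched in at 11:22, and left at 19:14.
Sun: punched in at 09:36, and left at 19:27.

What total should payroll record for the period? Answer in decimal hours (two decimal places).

Mon: 06:10–11:32 = 5 h 22 min; less 45 min break → 4 h 37 min
Tue: 07:03–14:02 = 6 h 59 min; less 45 min break → 6 h 14 min
Wed: 09:40–16:46 = 7 h 6 min; less 45 min break → 6 h 21 min
Thu: 08:19–19:22 = 11 h 3 min; less 45 min break → 10 h 18 min
Fri: 09:31–14:13 = 4 h 42 min; less 45 min break → 3 h 57 min
Sat: 11:22–19:14 = 7 h 52 min; less 45 min break → 7 h 7 min
Sun: 09:36–19:27 = 9 h 51 min; less 45 min break → 9 h 6 min
Total: 4 h 37 min + 6 h 14 min + 6 h 21 min + 10 h 18 min + 3 h 57 min + 7 h 7 min + 9 h 6 min = 47 h 40 min.

47.67 hours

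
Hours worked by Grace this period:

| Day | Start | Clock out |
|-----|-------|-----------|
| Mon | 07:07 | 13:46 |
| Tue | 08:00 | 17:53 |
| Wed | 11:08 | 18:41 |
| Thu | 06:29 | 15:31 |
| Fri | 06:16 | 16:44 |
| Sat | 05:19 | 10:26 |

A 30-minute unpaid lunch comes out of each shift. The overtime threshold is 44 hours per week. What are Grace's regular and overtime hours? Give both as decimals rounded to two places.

Regular 44.00 hours, overtime 1.70 hours

Mon: 07:07–13:46 = 6 h 39 min; less 30 min break → 6 h 9 min
Tue: 08:00–17:53 = 9 h 53 min; less 30 min break → 9 h 23 min
Wed: 11:08–18:41 = 7 h 33 min; less 30 min break → 7 h 3 min
Thu: 06:29–15:31 = 9 h 2 min; less 30 min break → 8 h 32 min
Fri: 06:16–16:44 = 10 h 28 min; less 30 min break → 9 h 58 min
Sat: 05:19–10:26 = 5 h 7 min; less 30 min break → 4 h 37 min
Total worked: 45 h 42 min = 45.70 h.
Threshold 44 h → overtime 1 h 42 min, regular 44 h 0 min.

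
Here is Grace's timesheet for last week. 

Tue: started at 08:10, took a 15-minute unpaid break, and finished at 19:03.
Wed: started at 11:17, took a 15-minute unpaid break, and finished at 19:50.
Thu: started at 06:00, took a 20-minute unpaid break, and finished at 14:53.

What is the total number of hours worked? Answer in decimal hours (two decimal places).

27.48 hours

Tue: 08:10–19:03 = 10 h 53 min; less 15 min break → 10 h 38 min
Wed: 11:17–19:50 = 8 h 33 min; less 15 min break → 8 h 18 min
Thu: 06:00–14:53 = 8 h 53 min; less 20 min break → 8 h 33 min
Total: 10 h 38 min + 8 h 18 min + 8 h 33 min = 27 h 29 min.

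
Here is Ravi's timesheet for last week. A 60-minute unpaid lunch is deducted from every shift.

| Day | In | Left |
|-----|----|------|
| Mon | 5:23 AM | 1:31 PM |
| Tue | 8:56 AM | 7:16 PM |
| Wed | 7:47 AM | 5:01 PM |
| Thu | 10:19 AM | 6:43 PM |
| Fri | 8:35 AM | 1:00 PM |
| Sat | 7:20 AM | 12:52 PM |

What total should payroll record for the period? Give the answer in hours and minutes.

40 h 3 min

Mon: 5:23 AM–1:31 PM = 8 h 8 min; less 60 min break → 7 h 8 min
Tue: 8:56 AM–7:16 PM = 10 h 20 min; less 60 min break → 9 h 20 min
Wed: 7:47 AM–5:01 PM = 9 h 14 min; less 60 min break → 8 h 14 min
Thu: 10:19 AM–6:43 PM = 8 h 24 min; less 60 min break → 7 h 24 min
Fri: 8:35 AM–1:00 PM = 4 h 25 min; less 60 min break → 3 h 25 min
Sat: 7:20 AM–12:52 PM = 5 h 32 min; less 60 min break → 4 h 32 min
Total: 7 h 8 min + 9 h 20 min + 8 h 14 min + 7 h 24 min + 3 h 25 min + 4 h 32 min = 40 h 3 min.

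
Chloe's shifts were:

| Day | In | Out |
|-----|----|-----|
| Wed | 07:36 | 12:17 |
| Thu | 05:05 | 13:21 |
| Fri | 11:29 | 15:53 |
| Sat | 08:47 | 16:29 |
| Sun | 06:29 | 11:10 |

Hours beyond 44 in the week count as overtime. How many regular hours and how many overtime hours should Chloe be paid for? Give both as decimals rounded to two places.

Wed: 07:36–12:17 = 4 h 41 min
Thu: 05:05–13:21 = 8 h 16 min
Fri: 11:29–15:53 = 4 h 24 min
Sat: 08:47–16:29 = 7 h 42 min
Sun: 06:29–11:10 = 4 h 41 min
Total worked: 29 h 44 min = 29.73 h.
Threshold 44 h → overtime 0 h 0 min, regular 29 h 44 min.

Regular 29.73 hours, overtime 0.00 hours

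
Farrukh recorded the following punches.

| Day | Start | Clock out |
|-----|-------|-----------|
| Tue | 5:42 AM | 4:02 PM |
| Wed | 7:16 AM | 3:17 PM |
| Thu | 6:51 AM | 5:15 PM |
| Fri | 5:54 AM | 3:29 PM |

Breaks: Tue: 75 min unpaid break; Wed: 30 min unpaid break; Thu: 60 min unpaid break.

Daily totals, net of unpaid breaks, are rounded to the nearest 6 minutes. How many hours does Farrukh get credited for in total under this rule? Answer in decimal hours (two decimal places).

Tue: 5:42 AM–4:02 PM = 10 h 20 min − 75 min = 9 h 5 min → rounds to 9 h 6 min
Wed: 7:16 AM–3:17 PM = 8 h 1 min − 30 min = 7 h 31 min → rounds to 7 h 30 min
Thu: 6:51 AM–5:15 PM = 10 h 24 min − 60 min = 9 h 24 min → rounds to 9 h 24 min
Fri: 5:54 AM–3:29 PM = 9 h 35 min → rounds to 9 h 36 min
Total credited: 35 h 36 min.

35.60 hours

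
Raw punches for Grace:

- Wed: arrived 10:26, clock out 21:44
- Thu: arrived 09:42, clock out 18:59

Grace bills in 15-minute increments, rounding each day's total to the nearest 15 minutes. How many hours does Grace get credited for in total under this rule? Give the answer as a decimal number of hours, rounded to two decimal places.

20.50 hours

Wed: 10:26–21:44 = 11 h 18 min → rounds to 11 h 15 min
Thu: 09:42–18:59 = 9 h 17 min → rounds to 9 h 15 min
Total credited: 20 h 30 min.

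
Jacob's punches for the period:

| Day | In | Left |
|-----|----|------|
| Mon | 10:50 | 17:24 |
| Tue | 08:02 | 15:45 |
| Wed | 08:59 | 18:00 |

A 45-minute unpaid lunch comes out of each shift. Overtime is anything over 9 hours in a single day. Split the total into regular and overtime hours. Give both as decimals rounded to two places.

Regular 21.05 hours, overtime 0.00 hours

Mon: 10:50–17:24 = 6 h 34 min; less 45 min break → 5 h 49 min
Tue: 08:02–15:45 = 7 h 43 min; less 45 min break → 6 h 58 min
Wed: 08:59–18:00 = 9 h 1 min; less 45 min break → 8 h 16 min
Mon reg 5 h 49 min / OT 0 h 0 min; Tue reg 6 h 58 min / OT 0 h 0 min; Wed reg 8 h 16 min / OT 0 h 0 min.
Totals: regular 21 h 3 min, overtime 0 h 0 min.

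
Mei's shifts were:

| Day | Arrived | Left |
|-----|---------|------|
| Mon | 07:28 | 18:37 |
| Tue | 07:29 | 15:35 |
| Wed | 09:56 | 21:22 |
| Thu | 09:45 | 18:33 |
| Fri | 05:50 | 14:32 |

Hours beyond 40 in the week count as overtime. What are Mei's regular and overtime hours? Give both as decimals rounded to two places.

Regular 40.00 hours, overtime 8.18 hours

Mon: 07:28–18:37 = 11 h 9 min
Tue: 07:29–15:35 = 8 h 6 min
Wed: 09:56–21:22 = 11 h 26 min
Thu: 09:45–18:33 = 8 h 48 min
Fri: 05:50–14:32 = 8 h 42 min
Total worked: 48 h 11 min = 48.18 h.
Threshold 40 h → overtime 8 h 11 min, regular 40 h 0 min.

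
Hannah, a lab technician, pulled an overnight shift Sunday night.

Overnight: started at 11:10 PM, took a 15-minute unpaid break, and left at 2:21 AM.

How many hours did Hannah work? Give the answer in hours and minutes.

2 h 56 min

Overnight: 11:10 PM → midnight = 0 h 50 min; midnight → 2:21 AM = 2 h 21 min; span 3 h 11 min; less 15 min break → 2 h 56 min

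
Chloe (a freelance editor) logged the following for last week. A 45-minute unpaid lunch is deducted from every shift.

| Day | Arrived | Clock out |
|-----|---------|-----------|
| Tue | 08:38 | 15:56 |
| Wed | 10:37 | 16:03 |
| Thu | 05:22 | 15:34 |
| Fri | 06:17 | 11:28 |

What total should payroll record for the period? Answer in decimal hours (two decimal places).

Tue: 08:38–15:56 = 7 h 18 min; less 45 min break → 6 h 33 min
Wed: 10:37–16:03 = 5 h 26 min; less 45 min break → 4 h 41 min
Thu: 05:22–15:34 = 10 h 12 min; less 45 min break → 9 h 27 min
Fri: 06:17–11:28 = 5 h 11 min; less 45 min break → 4 h 26 min
Total: 6 h 33 min + 4 h 41 min + 9 h 27 min + 4 h 26 min = 25 h 7 min.

25.12 hours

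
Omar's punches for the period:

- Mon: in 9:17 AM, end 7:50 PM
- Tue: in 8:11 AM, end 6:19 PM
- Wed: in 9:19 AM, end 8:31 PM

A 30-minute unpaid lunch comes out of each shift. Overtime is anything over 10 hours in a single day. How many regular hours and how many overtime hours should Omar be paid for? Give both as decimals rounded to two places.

Mon: 9:17 AM–7:50 PM = 10 h 33 min; less 30 min break → 10 h 3 min
Tue: 8:11 AM–6:19 PM = 10 h 8 min; less 30 min break → 9 h 38 min
Wed: 9:19 AM–8:31 PM = 11 h 12 min; less 30 min break → 10 h 42 min
Mon reg 10 h 0 min / OT 0 h 3 min; Tue reg 9 h 38 min / OT 0 h 0 min; Wed reg 10 h 0 min / OT 0 h 42 min.
Totals: regular 29 h 38 min, overtime 0 h 45 min.

Regular 29.63 hours, overtime 0.75 hours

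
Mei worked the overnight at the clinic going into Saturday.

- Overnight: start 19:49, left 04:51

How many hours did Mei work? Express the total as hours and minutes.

Overnight: 19:49 → midnight = 4 h 11 min; midnight → 04:51 = 4 h 51 min; span 9 h 2 min

9 h 2 min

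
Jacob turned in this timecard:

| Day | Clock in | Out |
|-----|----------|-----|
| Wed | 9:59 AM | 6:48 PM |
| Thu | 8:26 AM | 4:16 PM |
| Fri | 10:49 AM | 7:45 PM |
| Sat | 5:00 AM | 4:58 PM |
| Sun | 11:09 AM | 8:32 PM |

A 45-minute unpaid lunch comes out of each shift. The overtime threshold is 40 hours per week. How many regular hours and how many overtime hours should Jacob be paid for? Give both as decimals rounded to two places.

Regular 40.00 hours, overtime 3.18 hours

Wed: 9:59 AM–6:48 PM = 8 h 49 min; less 45 min break → 8 h 4 min
Thu: 8:26 AM–4:16 PM = 7 h 50 min; less 45 min break → 7 h 5 min
Fri: 10:49 AM–7:45 PM = 8 h 56 min; less 45 min break → 8 h 11 min
Sat: 5:00 AM–4:58 PM = 11 h 58 min; less 45 min break → 11 h 13 min
Sun: 11:09 AM–8:32 PM = 9 h 23 min; less 45 min break → 8 h 38 min
Total worked: 43 h 11 min = 43.18 h.
Threshold 40 h → overtime 3 h 11 min, regular 40 h 0 min.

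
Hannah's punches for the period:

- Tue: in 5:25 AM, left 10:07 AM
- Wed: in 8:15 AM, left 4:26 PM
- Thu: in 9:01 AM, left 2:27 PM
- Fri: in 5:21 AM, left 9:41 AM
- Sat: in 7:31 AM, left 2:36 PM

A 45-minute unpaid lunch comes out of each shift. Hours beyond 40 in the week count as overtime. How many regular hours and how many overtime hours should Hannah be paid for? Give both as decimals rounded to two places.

Regular 25.98 hours, overtime 0.00 hours

Tue: 5:25 AM–10:07 AM = 4 h 42 min; less 45 min break → 3 h 57 min
Wed: 8:15 AM–4:26 PM = 8 h 11 min; less 45 min break → 7 h 26 min
Thu: 9:01 AM–2:27 PM = 5 h 26 min; less 45 min break → 4 h 41 min
Fri: 5:21 AM–9:41 AM = 4 h 20 min; less 45 min break → 3 h 35 min
Sat: 7:31 AM–2:36 PM = 7 h 5 min; less 45 min break → 6 h 20 min
Total worked: 25 h 59 min = 25.98 h.
Threshold 40 h → overtime 0 h 0 min, regular 25 h 59 min.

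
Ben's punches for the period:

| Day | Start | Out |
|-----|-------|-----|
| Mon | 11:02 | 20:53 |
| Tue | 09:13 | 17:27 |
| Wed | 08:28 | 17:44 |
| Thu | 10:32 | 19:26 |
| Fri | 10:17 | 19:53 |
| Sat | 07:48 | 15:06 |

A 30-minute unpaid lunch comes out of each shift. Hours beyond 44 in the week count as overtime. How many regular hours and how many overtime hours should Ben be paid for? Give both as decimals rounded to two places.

Mon: 11:02–20:53 = 9 h 51 min; less 30 min break → 9 h 21 min
Tue: 09:13–17:27 = 8 h 14 min; less 30 min break → 7 h 44 min
Wed: 08:28–17:44 = 9 h 16 min; less 30 min break → 8 h 46 min
Thu: 10:32–19:26 = 8 h 54 min; less 30 min break → 8 h 24 min
Fri: 10:17–19:53 = 9 h 36 min; less 30 min break → 9 h 6 min
Sat: 07:48–15:06 = 7 h 18 min; less 30 min break → 6 h 48 min
Total worked: 50 h 9 min = 50.15 h.
Threshold 44 h → overtime 6 h 9 min, regular 44 h 0 min.

Regular 44.00 hours, overtime 6.15 hours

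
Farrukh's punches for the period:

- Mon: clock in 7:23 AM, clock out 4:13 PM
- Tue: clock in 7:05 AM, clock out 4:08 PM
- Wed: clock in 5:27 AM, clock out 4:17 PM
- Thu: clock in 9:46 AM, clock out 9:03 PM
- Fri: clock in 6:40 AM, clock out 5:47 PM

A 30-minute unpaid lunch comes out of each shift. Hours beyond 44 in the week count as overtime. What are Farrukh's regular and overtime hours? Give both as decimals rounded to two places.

Mon: 7:23 AM–4:13 PM = 8 h 50 min; less 30 min break → 8 h 20 min
Tue: 7:05 AM–4:08 PM = 9 h 3 min; less 30 min break → 8 h 33 min
Wed: 5:27 AM–4:17 PM = 10 h 50 min; less 30 min break → 10 h 20 min
Thu: 9:46 AM–9:03 PM = 11 h 17 min; less 30 min break → 10 h 47 min
Fri: 6:40 AM–5:47 PM = 11 h 7 min; less 30 min break → 10 h 37 min
Total worked: 48 h 37 min = 48.62 h.
Threshold 44 h → overtime 4 h 37 min, regular 44 h 0 min.

Regular 44.00 hours, overtime 4.62 hours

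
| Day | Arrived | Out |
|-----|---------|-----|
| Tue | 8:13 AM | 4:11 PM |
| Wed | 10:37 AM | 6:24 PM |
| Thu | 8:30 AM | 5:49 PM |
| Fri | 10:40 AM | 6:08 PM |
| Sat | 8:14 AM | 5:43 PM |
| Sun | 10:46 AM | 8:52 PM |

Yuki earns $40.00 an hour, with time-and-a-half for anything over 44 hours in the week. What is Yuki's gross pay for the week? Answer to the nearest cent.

$2247.00

Tue: 8:13 AM–4:11 PM = 7 h 58 min
Wed: 10:37 AM–6:24 PM = 7 h 47 min
Thu: 8:30 AM–5:49 PM = 9 h 19 min
Fri: 10:40 AM–6:08 PM = 7 h 28 min
Sat: 8:14 AM–5:43 PM = 9 h 29 min
Sun: 10:46 AM–8:52 PM = 10 h 6 min
Total worked: 52 h 7 min = 3127 min.
Regular 44 h 0 min = 2640 min at $40.00/h; overtime 8 h 7 min = 487 min at $60.00/h.
Pay = (2640 × $40.00 + 487 × $60.00) ÷ 60 = $2247.00.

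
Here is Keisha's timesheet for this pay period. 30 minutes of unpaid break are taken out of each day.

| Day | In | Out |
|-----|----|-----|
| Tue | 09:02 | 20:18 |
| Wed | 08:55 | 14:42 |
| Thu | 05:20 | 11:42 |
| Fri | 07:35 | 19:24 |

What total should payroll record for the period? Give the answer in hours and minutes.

33 h 14 min

Tue: 09:02–20:18 = 11 h 16 min; less 30 min break → 10 h 46 min
Wed: 08:55–14:42 = 5 h 47 min; less 30 min break → 5 h 17 min
Thu: 05:20–11:42 = 6 h 22 min; less 30 min break → 5 h 52 min
Fri: 07:35–19:24 = 11 h 49 min; less 30 min break → 11 h 19 min
Total: 10 h 46 min + 5 h 17 min + 5 h 52 min + 11 h 19 min = 33 h 14 min.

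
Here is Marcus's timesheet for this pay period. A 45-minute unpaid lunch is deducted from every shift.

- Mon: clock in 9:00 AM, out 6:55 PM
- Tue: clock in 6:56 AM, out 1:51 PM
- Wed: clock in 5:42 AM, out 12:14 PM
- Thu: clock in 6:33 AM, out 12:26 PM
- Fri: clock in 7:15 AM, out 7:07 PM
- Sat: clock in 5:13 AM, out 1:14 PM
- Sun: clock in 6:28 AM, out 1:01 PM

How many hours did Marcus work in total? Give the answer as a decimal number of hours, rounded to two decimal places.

50.43 hours

Mon: 9:00 AM–6:55 PM = 9 h 55 min; less 45 min break → 9 h 10 min
Tue: 6:56 AM–1:51 PM = 6 h 55 min; less 45 min break → 6 h 10 min
Wed: 5:42 AM–12:14 PM = 6 h 32 min; less 45 min break → 5 h 47 min
Thu: 6:33 AM–12:26 PM = 5 h 53 min; less 45 min break → 5 h 8 min
Fri: 7:15 AM–7:07 PM = 11 h 52 min; less 45 min break → 11 h 7 min
Sat: 5:13 AM–1:14 PM = 8 h 1 min; less 45 min break → 7 h 16 min
Sun: 6:28 AM–1:01 PM = 6 h 33 min; less 45 min break → 5 h 48 min
Total: 9 h 10 min + 6 h 10 min + 5 h 47 min + 5 h 8 min + 11 h 7 min + 7 h 16 min + 5 h 48 min = 50 h 26 min.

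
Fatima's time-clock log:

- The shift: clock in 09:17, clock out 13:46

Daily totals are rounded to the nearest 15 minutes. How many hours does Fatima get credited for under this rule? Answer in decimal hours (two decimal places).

The shift: 09:17–13:46 = 4 h 29 min → rounds to 4 h 30 min

4.50 hours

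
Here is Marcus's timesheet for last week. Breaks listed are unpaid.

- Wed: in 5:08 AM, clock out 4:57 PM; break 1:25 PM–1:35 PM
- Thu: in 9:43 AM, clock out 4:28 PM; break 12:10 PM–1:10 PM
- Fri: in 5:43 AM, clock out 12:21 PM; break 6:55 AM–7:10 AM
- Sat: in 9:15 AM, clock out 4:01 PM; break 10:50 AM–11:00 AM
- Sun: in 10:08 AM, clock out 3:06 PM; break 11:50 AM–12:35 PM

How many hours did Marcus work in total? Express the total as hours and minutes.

Wed: 5:08 AM–4:57 PM = 11 h 49 min; less 10 min break → 11 h 39 min
Thu: 9:43 AM–4:28 PM = 6 h 45 min; less 60 min break → 5 h 45 min
Fri: 5:43 AM–12:21 PM = 6 h 38 min; less 15 min break → 6 h 23 min
Sat: 9:15 AM–4:01 PM = 6 h 46 min; less 10 min break → 6 h 36 min
Sun: 10:08 AM–3:06 PM = 4 h 58 min; less 45 min break → 4 h 13 min
Total: 11 h 39 min + 5 h 45 min + 6 h 23 min + 6 h 36 min + 4 h 13 min = 34 h 36 min.

34 h 36 min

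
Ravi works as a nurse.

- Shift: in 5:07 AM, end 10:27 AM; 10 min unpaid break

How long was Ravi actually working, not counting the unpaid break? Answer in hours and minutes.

Shift: 5:07 AM–10:27 AM = 5 h 20 min; less 10 min break → 5 h 10 min

5 h 10 min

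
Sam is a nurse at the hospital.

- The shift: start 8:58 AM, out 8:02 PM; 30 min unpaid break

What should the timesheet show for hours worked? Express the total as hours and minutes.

The shift: 8:58 AM–8:02 PM = 11 h 4 min; less 30 min break → 10 h 34 min

10 h 34 min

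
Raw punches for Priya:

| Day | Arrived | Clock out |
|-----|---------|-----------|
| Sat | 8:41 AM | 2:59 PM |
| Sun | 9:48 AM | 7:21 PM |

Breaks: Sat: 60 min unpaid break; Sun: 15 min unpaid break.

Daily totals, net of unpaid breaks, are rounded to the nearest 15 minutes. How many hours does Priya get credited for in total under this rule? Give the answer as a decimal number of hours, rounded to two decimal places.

Sat: 8:41 AM–2:59 PM = 6 h 18 min − 60 min = 5 h 18 min → rounds to 5 h 15 min
Sun: 9:48 AM–7:21 PM = 9 h 33 min − 15 min = 9 h 18 min → rounds to 9 h 15 min
Total credited: 14 h 30 min.

14.50 hours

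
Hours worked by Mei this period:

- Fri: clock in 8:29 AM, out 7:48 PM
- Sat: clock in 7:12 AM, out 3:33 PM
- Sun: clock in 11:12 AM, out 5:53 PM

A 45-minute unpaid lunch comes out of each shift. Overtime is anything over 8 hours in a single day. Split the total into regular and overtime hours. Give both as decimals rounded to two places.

Fri: 8:29 AM–7:48 PM = 11 h 19 min; less 45 min break → 10 h 34 min
Sat: 7:12 AM–3:33 PM = 8 h 21 min; less 45 min break → 7 h 36 min
Sun: 11:12 AM–5:53 PM = 6 h 41 min; less 45 min break → 5 h 56 min
Fri reg 8 h 0 min / OT 2 h 34 min; Sat reg 7 h 36 min / OT 0 h 0 min; Sun reg 5 h 56 min / OT 0 h 0 min.
Totals: regular 21 h 32 min, overtime 2 h 34 min.

Regular 21.53 hours, overtime 2.57 hours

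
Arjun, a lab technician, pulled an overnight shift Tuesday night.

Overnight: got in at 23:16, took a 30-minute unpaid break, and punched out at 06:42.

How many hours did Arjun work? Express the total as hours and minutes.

Overnight: 23:16 → midnight = 0 h 44 min; midnight → 06:42 = 6 h 42 min; span 7 h 26 min; less 30 min break → 6 h 56 min

6 h 56 min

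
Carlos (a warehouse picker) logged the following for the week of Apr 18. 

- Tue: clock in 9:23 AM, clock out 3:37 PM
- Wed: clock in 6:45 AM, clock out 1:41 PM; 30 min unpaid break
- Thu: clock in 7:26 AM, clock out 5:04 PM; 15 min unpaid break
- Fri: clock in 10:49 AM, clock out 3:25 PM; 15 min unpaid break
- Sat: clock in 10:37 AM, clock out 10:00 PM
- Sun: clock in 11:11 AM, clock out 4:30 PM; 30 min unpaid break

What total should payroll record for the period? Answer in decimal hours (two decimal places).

Tue: 9:23 AM–3:37 PM = 6 h 14 min
Wed: 6:45 AM–1:41 PM = 6 h 56 min; less 30 min break → 6 h 26 min
Thu: 7:26 AM–5:04 PM = 9 h 38 min; less 15 min break → 9 h 23 min
Fri: 10:49 AM–3:25 PM = 4 h 36 min; less 15 min break → 4 h 21 min
Sat: 10:37 AM–10:00 PM = 11 h 23 min
Sun: 11:11 AM–4:30 PM = 5 h 19 min; less 30 min break → 4 h 49 min
Total: 6 h 14 min + 6 h 26 min + 9 h 23 min + 4 h 21 min + 11 h 23 min + 4 h 49 min = 42 h 36 min.

42.60 hours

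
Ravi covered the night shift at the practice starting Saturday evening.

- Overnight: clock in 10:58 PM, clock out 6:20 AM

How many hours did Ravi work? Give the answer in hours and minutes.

7 h 22 min

Overnight: 10:58 PM → midnight = 1 h 2 min; midnight → 6:20 AM = 6 h 20 min; span 7 h 22 min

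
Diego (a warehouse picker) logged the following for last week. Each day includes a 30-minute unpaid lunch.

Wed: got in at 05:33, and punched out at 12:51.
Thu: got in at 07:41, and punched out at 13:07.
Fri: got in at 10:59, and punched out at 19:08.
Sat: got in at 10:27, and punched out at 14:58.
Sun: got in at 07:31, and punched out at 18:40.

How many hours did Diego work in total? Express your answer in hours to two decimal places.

34.05 hours

Wed: 05:33–12:51 = 7 h 18 min; less 30 min break → 6 h 48 min
Thu: 07:41–13:07 = 5 h 26 min; less 30 min break → 4 h 56 min
Fri: 10:59–19:08 = 8 h 9 min; less 30 min break → 7 h 39 min
Sat: 10:27–14:58 = 4 h 31 min; less 30 min break → 4 h 1 min
Sun: 07:31–18:40 = 11 h 9 min; less 30 min break → 10 h 39 min
Total: 6 h 48 min + 4 h 56 min + 7 h 39 min + 4 h 1 min + 10 h 39 min = 34 h 3 min.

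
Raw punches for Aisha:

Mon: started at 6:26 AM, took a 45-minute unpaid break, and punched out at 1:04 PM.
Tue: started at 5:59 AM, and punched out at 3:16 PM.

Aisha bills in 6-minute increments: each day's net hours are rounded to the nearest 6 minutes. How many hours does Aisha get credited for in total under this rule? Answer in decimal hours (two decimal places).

15.20 hours

Mon: 6:26 AM–1:04 PM = 6 h 38 min − 45 min = 5 h 53 min → rounds to 5 h 54 min
Tue: 5:59 AM–3:16 PM = 9 h 17 min → rounds to 9 h 18 min
Total credited: 15 h 12 min.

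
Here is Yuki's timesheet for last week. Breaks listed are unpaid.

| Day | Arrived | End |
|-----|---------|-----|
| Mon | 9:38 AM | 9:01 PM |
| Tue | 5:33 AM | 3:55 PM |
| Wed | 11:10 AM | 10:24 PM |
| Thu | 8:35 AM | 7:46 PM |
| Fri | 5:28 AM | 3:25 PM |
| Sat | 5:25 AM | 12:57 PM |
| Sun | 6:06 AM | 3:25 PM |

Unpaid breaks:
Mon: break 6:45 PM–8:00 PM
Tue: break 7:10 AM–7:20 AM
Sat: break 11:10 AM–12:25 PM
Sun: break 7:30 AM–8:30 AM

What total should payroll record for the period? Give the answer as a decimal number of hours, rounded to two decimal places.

67.30 hours

Mon: 9:38 AM–9:01 PM = 11 h 23 min; less 75 min break → 10 h 8 min
Tue: 5:33 AM–3:55 PM = 10 h 22 min; less 10 min break → 10 h 12 min
Wed: 11:10 AM–10:24 PM = 11 h 14 min
Thu: 8:35 AM–7:46 PM = 11 h 11 min
Fri: 5:28 AM–3:25 PM = 9 h 57 min
Sat: 5:25 AM–12:57 PM = 7 h 32 min; less 75 min break → 6 h 17 min
Sun: 6:06 AM–3:25 PM = 9 h 19 min; less 60 min break → 8 h 19 min
Total: 10 h 8 min + 10 h 12 min + 11 h 14 min + 11 h 11 min + 9 h 57 min + 6 h 17 min + 8 h 19 min = 67 h 18 min.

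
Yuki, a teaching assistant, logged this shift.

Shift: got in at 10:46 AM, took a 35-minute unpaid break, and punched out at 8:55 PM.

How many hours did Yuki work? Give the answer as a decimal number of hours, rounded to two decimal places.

Shift: 10:46 AM–8:55 PM = 10 h 9 min; less 35 min break → 9 h 34 min

9.57 hours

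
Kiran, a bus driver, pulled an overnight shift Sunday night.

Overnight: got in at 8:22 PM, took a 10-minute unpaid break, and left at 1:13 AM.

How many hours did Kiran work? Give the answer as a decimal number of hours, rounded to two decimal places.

4.68 hours

Overnight: 8:22 PM → midnight = 3 h 38 min; midnight → 1:13 AM = 1 h 13 min; span 4 h 51 min; less 10 min break → 4 h 41 min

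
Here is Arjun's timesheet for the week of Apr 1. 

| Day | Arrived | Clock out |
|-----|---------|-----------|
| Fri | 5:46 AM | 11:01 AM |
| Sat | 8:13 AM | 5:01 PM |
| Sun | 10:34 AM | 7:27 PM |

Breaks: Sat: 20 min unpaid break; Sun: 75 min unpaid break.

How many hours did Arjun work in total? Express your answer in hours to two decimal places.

21.35 hours

Fri: 5:46 AM–11:01 AM = 5 h 15 min
Sat: 8:13 AM–5:01 PM = 8 h 48 min; less 20 min break → 8 h 28 min
Sun: 10:34 AM–7:27 PM = 8 h 53 min; less 75 min break → 7 h 38 min
Total: 5 h 15 min + 8 h 28 min + 7 h 38 min = 21 h 21 min.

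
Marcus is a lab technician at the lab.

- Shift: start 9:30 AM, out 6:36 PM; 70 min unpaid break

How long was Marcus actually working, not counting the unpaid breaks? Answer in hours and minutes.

7 h 56 min

Shift: 9:30 AM–6:36 PM = 9 h 6 min; less 70 min break → 7 h 56 min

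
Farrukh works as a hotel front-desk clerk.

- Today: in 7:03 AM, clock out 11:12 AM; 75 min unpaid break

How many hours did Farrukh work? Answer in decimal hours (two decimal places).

2.90 hours

Today: 7:03 AM–11:12 AM = 4 h 9 min; less 75 min break → 2 h 54 min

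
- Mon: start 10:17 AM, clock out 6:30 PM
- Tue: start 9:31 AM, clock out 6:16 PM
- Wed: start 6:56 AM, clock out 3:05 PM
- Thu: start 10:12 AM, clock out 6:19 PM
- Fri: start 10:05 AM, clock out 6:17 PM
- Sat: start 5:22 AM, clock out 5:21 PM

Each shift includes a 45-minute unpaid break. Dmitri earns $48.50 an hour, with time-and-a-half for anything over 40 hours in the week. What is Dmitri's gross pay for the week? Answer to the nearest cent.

$2588.69

Mon: 10:17 AM–6:30 PM = 8 h 13 min; less 45 min break → 7 h 28 min
Tue: 9:31 AM–6:16 PM = 8 h 45 min; less 45 min break → 8 h 0 min
Wed: 6:56 AM–3:05 PM = 8 h 9 min; less 45 min break → 7 h 24 min
Thu: 10:12 AM–6:19 PM = 8 h 7 min; less 45 min break → 7 h 22 min
Fri: 10:05 AM–6:17 PM = 8 h 12 min; less 45 min break → 7 h 27 min
Sat: 5:22 AM–5:21 PM = 11 h 59 min; less 45 min break → 11 h 14 min
Total worked: 48 h 55 min = 2935 min.
Regular 40 h 0 min = 2400 min at $48.50/h; overtime 8 h 55 min = 535 min at $72.75/h.
Pay = (2400 × $48.50 + 535 × $72.75) ÷ 60 = $2588.69.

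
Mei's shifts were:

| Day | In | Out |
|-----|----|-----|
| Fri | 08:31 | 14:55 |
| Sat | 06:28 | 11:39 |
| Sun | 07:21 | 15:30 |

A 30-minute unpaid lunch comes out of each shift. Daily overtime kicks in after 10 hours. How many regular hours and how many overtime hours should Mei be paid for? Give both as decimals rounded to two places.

Fri: 08:31–14:55 = 6 h 24 min; less 30 min break → 5 h 54 min
Sat: 06:28–11:39 = 5 h 11 min; less 30 min break → 4 h 41 min
Sun: 07:21–15:30 = 8 h 9 min; less 30 min break → 7 h 39 min
Fri reg 5 h 54 min / OT 0 h 0 min; Sat reg 4 h 41 min / OT 0 h 0 min; Sun reg 7 h 39 min / OT 0 h 0 min.
Totals: regular 18 h 14 min, overtime 0 h 0 min.

Regular 18.23 hours, overtime 0.00 hours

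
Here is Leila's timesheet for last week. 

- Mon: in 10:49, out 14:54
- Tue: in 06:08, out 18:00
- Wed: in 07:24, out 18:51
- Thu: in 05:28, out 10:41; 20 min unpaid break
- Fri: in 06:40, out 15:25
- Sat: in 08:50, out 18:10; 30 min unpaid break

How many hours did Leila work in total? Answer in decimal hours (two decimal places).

Mon: 10:49–14:54 = 4 h 5 min
Tue: 06:08–18:00 = 11 h 52 min
Wed: 07:24–18:51 = 11 h 27 min
Thu: 05:28–10:41 = 5 h 13 min; less 20 min break → 4 h 53 min
Fri: 06:40–15:25 = 8 h 45 min
Sat: 08:50–18:10 = 9 h 20 min; less 30 min break → 8 h 50 min
Total: 4 h 5 min + 11 h 52 min + 11 h 27 min + 4 h 53 min + 8 h 45 min + 8 h 50 min = 49 h 52 min.

49.87 hours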